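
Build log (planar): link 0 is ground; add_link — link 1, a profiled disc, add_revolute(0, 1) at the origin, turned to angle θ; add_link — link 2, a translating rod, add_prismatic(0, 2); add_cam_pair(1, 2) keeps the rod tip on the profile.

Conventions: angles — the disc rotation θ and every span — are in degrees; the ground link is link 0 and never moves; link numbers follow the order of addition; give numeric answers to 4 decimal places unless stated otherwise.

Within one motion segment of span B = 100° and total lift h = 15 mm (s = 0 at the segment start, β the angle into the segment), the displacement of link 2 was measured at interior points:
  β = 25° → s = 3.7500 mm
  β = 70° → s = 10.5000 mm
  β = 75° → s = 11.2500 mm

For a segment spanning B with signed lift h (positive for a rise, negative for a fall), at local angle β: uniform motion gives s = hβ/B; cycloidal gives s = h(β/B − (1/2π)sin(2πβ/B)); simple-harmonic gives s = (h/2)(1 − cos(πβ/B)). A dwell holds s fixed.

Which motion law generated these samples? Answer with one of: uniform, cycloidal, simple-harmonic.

candidates at β/B = r: uniform s = h·r (linear in β); cycloidal s = h·(r − sin(2πr)/(2π)); simple-harmonic s = (h/2)(1 − cos(πr))
β=25°: printed 3.7500 | uniform 3.7500, cycloidal 1.3627, simple-harmonic 2.1967
β=70°: printed 10.5000 | uniform 10.5000, cycloidal 12.7705, simple-harmonic 11.9084
β=75°: printed 11.2500 | uniform 11.2500, cycloidal 13.6373, simple-harmonic 12.8033
only one law matches every sample → uniform

uniform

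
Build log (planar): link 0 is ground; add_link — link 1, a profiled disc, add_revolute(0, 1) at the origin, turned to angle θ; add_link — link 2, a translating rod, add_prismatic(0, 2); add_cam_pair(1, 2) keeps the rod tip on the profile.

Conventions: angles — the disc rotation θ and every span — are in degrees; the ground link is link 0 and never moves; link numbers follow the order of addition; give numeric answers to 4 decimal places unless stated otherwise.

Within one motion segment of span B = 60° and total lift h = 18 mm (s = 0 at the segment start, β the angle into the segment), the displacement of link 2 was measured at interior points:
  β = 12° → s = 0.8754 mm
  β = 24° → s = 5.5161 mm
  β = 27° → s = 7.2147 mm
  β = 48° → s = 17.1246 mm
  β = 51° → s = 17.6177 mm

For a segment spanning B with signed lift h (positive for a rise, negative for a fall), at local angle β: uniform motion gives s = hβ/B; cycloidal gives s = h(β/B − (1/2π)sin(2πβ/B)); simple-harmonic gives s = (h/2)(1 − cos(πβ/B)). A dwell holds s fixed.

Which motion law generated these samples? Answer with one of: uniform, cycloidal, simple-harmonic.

candidates at β/B = r: uniform s = h·r (linear in β); cycloidal s = h·(r − sin(2πr)/(2π)); simple-harmonic s = (h/2)(1 − cos(πr))
β=12°: printed 0.8754 | uniform 3.6000, cycloidal 0.8754, simple-harmonic 1.7188
β=24°: printed 5.5161 | uniform 7.2000, cycloidal 5.5161, simple-harmonic 6.2188
β=27°: printed 7.2147 | uniform 8.1000, cycloidal 7.2147, simple-harmonic 7.5921
β=48°: printed 17.1246 | uniform 14.4000, cycloidal 17.1246, simple-harmonic 16.2812
β=51°: printed 17.6177 | uniform 15.3000, cycloidal 17.6177, simple-harmonic 17.0191
only one law matches every sample → cycloidal

cycloidal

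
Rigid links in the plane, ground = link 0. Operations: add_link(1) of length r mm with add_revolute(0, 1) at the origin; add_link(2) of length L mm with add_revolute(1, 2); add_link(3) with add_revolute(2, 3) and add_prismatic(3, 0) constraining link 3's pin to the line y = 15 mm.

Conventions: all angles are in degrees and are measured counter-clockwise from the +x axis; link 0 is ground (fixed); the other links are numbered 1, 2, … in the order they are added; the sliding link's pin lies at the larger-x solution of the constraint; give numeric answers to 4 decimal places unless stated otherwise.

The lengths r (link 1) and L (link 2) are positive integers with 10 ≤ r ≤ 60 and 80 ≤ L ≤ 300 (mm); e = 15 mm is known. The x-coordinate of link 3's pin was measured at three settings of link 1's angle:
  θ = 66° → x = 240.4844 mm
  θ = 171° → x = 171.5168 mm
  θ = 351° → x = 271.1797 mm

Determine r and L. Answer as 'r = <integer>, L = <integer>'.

constraint per measurement: (x − r cos θ)² + (r sin θ − e)² = L²
subtracting the θ₁ and θ₂ equations cancels the r² and L² terms:
r = (x₁² − x₂²) / (2[(x₁cos θ₁ + e sin θ₁) − (x₂cos θ₂ + e sin θ₂)]) = 51.0000 → r = 51
L² = (x₁ − r cos θ₁)² + (r sin θ₁ − e)² = 49284.0127 → L = 222.0000 → L = 222
check at θ₃=351°: x = 271.1797 (printed 271.1797) ✓

r = 51, L = 222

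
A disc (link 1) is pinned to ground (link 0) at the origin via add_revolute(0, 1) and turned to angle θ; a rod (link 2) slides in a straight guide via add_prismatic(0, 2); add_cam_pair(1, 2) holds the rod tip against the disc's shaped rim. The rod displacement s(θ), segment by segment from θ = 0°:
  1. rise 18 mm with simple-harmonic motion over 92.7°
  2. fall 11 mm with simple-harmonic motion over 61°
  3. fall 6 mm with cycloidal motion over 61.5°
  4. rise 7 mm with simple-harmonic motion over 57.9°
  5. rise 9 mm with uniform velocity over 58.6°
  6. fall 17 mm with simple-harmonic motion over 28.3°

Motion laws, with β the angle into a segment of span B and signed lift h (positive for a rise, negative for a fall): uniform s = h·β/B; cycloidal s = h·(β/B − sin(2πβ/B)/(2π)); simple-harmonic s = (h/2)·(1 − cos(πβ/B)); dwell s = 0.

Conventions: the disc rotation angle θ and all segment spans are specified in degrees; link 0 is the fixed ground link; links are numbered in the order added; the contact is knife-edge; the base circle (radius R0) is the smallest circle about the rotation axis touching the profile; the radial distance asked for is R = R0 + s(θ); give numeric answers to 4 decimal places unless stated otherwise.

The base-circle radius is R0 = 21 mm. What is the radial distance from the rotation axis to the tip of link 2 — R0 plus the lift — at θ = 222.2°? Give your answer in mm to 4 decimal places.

segment 1 (0° to 92.7°, simple-harmonic, h = 18) is passed completely: s = 0.0000 + (18) = 18.0000
segment 2 (92.7° to 153.7°, simple-harmonic, h = -11) is passed completely: s = 18.0000 + (-11) = 7.0000
segment 3 (153.7° to 215.2°, cycloidal, h = -6) is passed completely: s = 7.0000 + (-6) = 1.0000
θ = 222.2° falls in segment 4 (215.2° to 273.1°, simple-harmonic, h = 7): β = 222.2 − 215.2 = 7°, B = 57.9°; Δs = 7/2·(1 − cos(π·0.1209)) = 0.2494; s = 1.0000 + 0.2494 = 1.2494
R = R0 + s = 21 + 1.2494 = 22.2494

22.2494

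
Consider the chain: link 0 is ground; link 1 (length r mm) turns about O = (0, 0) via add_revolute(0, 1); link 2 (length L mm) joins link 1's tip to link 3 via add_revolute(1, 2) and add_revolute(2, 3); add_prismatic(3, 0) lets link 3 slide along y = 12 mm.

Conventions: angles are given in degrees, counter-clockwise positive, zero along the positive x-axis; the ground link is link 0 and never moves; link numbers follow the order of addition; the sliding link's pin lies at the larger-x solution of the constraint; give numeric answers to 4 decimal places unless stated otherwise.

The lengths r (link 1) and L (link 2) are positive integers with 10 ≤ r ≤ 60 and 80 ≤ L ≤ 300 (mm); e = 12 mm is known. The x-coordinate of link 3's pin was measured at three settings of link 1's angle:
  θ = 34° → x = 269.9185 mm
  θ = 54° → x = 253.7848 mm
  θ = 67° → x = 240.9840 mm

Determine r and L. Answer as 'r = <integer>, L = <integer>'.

constraint per measurement: (x − r cos θ)² + (r sin θ − e)² = L²
subtracting the θ₁ and θ₂ equations cancels the r² and L² terms:
r = (x₁² − x₂²) / (2[(x₁cos θ₁ + e sin θ₁) − (x₂cos θ₂ + e sin θ₂)]) = 59.0002 → r = 59
L² = (x₁ − r cos θ₁)² + (r sin θ₁ − e)² = 49284.0153 → L = 222.0000 → L = 222
check at θ₃=67°: x = 240.9840 (printed 240.9840) ✓

r = 59, L = 222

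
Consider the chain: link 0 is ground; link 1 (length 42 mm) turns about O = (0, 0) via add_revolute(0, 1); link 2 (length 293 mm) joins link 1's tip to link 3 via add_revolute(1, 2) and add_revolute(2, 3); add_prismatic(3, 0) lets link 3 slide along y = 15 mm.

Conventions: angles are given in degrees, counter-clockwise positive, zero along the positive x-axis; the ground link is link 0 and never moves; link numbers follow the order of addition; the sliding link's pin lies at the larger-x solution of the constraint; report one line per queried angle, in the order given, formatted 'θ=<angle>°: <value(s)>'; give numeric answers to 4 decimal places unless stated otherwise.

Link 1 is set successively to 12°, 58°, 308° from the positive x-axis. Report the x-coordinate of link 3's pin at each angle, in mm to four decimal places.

geometry: r = 42 mm, L = 293 mm, e = 15 mm
θ=12°: crank pin P = (r cos θ, r sin θ) = (41.082199, 8.732291)
θ=12°: h = r sin θ − e = 8.732291 − 15 = -6.267709
θ=12°: x = r cos θ + √(L² − h²) = 41.082199 + 292.932954 = 334.015154
θ=58°: crank pin P = (r cos θ, r sin θ) = (22.256609, 35.618020)
θ=58°: h = r sin θ − e = 35.618020 − 15 = 20.618020
θ=58°: x = r cos θ + √(L² − h²) = 22.256609 + 292.273668 = 314.530278
θ=308°: crank pin P = (r cos θ, r sin θ) = (25.857782, -33.096452)
θ=308°: h = r sin θ − e = -33.096452 − 15 = -48.096452
θ=308°: x = r cos θ + √(L² − h²) = 25.857782 + 289.025486 = 314.883268

θ=12°: 334.0152
θ=58°: 314.5303
θ=308°: 314.8833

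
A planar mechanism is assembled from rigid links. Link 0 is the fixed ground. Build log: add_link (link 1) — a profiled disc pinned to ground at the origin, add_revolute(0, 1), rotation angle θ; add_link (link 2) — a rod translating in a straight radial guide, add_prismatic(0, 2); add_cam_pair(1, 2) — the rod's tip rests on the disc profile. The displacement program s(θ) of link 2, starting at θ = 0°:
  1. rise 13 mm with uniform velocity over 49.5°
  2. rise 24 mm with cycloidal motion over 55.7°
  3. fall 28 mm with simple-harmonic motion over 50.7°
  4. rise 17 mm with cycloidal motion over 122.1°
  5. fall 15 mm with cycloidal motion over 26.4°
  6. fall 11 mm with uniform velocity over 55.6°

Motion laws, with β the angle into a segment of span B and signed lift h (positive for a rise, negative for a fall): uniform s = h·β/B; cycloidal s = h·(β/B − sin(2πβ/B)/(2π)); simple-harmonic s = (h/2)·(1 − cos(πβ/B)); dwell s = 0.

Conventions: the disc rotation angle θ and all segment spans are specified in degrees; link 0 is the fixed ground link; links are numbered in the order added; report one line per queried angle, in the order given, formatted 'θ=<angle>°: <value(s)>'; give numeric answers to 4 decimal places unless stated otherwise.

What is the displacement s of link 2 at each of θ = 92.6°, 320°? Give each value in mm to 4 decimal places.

seg 1 [0°–49.5°] uniform, h=13: full span → s += 13 → s = 13.0000
seg 2 [49.5°–105.2°] cycloidal, h=24: θ=92.6° here. β=43.1, B=55.7. 24·(0.7738 − sin(2π·0.7738)/(2π)) = 22.3480 → s = 35.3480
seg 2 [49.5°–105.2°] cycloidal, h=24: full span → s += 24 → s = 37.0000
seg 3 [105.2°–155.9°] simple-harmonic, h=-28: full span → s += -28 → s = 9.0000
seg 4 [155.9°–278°] cycloidal, h=17: full span → s += 17 → s = 26.0000
seg 5 [278°–304.4°] cycloidal, h=-15: full span → s += -15 → s = 11.0000
seg 6 [304.4°–360°] uniform, h=-11: θ=320° here. β=15.6, B=55.6. -11·15.6/55.6 = -3.0863 → s = 7.9137

θ=92.6°: 35.3480
θ=320°: 7.9137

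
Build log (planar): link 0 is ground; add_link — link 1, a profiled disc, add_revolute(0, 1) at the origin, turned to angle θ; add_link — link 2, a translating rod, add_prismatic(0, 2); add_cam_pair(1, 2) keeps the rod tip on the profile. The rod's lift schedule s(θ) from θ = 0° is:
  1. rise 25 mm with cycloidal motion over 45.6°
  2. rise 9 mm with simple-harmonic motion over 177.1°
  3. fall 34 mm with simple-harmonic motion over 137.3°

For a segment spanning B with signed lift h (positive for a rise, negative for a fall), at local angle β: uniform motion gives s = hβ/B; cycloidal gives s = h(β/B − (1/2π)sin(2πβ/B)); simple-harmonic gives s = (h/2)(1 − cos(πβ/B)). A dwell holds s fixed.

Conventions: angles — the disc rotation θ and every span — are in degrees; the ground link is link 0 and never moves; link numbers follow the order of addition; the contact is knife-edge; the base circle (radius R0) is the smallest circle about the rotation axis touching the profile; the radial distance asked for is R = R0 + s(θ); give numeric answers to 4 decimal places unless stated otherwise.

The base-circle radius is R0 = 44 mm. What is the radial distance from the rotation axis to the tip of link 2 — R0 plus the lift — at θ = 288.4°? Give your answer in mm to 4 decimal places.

seg 1 [0°–45.6°] cycloidal, h=25: full span → s += 25 → s = 25.0000
seg 2 [45.6°–222.7°] simple-harmonic, h=9: full span → s += 9 → s = 34.0000
seg 3 [222.7°–360°] simple-harmonic, h=-34: θ=288.4° here. β=65.7, B=137.3. -34/2·(1 − cos(π·0.4785)) = -15.8534 → s = 18.1466
R = R0 + s = 44 + 18.1466 = 62.1466

62.1466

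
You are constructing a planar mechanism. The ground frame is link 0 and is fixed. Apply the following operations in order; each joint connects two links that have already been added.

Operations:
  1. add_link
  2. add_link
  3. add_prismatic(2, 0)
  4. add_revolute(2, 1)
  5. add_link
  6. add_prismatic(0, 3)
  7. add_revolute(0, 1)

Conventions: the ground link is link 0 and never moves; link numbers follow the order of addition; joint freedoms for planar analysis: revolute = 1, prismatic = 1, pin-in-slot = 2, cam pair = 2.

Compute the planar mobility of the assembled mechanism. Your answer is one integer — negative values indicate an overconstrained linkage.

(L,J1,J2)=(1,0,0); link0 fixed
link1: (2,0,0)
link2: (3,0,0)
P 2-0 [J1]: (3,1,0)
R 2-1 [J1]: (3,2,0)
link3: (4,2,0)
P 0-3 [J1]: (4,3,0)
R 0-1 [J1]: (4,4,0)
Grübler: 3·3 − 2·4 − 0 = 1

M = 1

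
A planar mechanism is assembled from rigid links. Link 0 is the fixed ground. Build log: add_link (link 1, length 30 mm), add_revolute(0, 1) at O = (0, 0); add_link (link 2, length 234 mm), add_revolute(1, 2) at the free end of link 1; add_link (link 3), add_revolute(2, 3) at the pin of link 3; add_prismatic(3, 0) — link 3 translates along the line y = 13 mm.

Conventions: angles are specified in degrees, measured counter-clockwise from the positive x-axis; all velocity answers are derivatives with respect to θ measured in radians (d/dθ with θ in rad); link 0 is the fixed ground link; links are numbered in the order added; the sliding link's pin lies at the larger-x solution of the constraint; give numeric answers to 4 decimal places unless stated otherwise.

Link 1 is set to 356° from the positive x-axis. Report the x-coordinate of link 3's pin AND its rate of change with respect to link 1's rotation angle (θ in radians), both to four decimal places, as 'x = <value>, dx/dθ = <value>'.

geometry: r = 30 mm, L = 234 mm, e = 13 mm
crank pin P = (r cos θ, r sin θ) = (29.926922, -2.092694)
h = r sin θ − e = -2.092694 − 13 = -15.092694
x = r cos θ + √(L² − h²) = 29.926922 + 233.512763 = 263.439685
dx/dθ = −r sin θ − h·r cos θ/√(L² − h²) (θ in radians; h = -15.092694) = 4.026969

x = 263.4397, dx/dθ = 4.0270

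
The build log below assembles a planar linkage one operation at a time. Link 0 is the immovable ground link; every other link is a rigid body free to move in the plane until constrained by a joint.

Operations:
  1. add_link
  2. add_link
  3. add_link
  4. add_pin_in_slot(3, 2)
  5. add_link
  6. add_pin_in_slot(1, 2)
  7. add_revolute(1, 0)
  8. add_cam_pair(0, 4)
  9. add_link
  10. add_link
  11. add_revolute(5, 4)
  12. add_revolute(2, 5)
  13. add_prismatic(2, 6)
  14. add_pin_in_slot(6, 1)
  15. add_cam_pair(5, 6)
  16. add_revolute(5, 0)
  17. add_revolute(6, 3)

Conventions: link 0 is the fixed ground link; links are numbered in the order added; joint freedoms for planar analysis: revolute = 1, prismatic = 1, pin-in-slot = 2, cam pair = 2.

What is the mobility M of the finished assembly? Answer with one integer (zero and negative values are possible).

L=1 J1=0 J2=0
add link → L=2 J1=0 J2=0
add link → L=3 J1=0 J2=0
add link → L=4 J1=0 J2=0
PS@3,2 dof=2 J2 → L=4 J1=0 J2=1
add link → L=5 J1=0 J2=1
PS@1,2 dof=2 J2 → L=5 J1=0 J2=2
R@1,0 dof=1 J1 → L=5 J1=1 J2=2
C@0,4 dof=2 J2 → L=5 J1=1 J2=3
add link → L=6 J1=1 J2=3
add link → L=7 J1=1 J2=3
R@5,4 dof=1 J1 → L=7 J1=2 J2=3
R@2,5 dof=1 J1 → L=7 J1=3 J2=3
P@2,6 dof=1 J1 → L=7 J1=4 J2=3
PS@6,1 dof=2 J2 → L=7 J1=4 J2=4
C@5,6 dof=2 J2 → L=7 J1=4 J2=5
R@5,0 dof=1 J1 → L=7 J1=5 J2=5
R@6,3 dof=1 J1 → L=7 J1=6 J2=5
M=3(L−1)−2J1−J2=3·6−2·6−5=1

M = 1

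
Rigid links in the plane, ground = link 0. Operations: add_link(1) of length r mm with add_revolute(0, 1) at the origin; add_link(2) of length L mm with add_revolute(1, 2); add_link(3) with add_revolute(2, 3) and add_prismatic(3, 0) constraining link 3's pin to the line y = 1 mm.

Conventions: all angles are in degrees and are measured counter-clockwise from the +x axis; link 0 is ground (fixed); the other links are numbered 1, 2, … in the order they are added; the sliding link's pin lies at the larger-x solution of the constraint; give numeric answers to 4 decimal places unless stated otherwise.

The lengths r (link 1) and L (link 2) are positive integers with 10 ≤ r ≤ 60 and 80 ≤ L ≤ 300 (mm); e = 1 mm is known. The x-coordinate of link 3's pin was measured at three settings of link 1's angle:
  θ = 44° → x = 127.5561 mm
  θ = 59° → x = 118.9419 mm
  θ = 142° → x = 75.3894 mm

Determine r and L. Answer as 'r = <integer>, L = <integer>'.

constraint per measurement: (x − r cos θ)² + (r sin θ − e)² = L²
subtracting the θ₁ and θ₂ equations cancels the r² and L² terms:
r = (x₁² − x₂²) / (2[(x₁cos θ₁ + e sin θ₁) − (x₂cos θ₂ + e sin θ₂)]) = 35.0000 → r = 35
L² = (x₁ − r cos θ₁)² + (r sin θ₁ − e)² = 11025.0000 → L = 105.0000 → L = 105
check at θ₃=142°: x = 75.3894 (printed 75.3894) ✓

r = 35, L = 105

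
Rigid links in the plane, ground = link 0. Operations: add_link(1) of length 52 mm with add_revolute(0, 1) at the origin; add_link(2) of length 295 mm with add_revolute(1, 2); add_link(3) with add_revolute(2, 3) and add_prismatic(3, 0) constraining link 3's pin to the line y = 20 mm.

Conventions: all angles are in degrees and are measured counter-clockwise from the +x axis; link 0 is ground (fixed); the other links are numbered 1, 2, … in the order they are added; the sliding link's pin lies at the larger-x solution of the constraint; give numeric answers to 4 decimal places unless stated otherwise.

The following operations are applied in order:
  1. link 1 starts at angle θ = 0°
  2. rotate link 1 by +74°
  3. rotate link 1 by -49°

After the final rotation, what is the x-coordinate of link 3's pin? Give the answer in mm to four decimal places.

geometry: r = 52 mm, L = 295 mm, e = 20 mm; θ starts at 0°
rotate link 1 by +74°: θ ← 0° +74° = 74°
rotate link 1 by -49°: θ ← 74° -49° = 25°
crank pin P = (r cos θ, r sin θ) = (47.128005, 21.976150)
h = r sin θ − e = 21.976150 − 20 = 1.976150
x = r cos θ + √(L² − h²) = 47.128005 + 294.993381 = 342.121386

342.1214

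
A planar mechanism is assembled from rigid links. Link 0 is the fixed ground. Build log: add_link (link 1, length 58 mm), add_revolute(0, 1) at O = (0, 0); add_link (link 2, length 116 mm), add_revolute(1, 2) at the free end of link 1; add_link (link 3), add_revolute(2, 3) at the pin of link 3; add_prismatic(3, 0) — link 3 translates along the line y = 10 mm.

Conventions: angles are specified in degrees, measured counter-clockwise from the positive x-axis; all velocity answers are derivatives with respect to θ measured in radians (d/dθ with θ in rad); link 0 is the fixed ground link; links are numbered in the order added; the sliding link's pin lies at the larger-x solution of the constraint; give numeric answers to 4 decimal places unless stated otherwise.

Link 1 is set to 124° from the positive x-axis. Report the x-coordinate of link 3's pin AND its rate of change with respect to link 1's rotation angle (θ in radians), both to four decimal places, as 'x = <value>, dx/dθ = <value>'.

geometry: r = 58 mm, L = 116 mm, e = 10 mm
crank pin P = (r cos θ, r sin θ) = (-32.433188, 48.084179)
h = r sin θ − e = 48.084179 − 10 = 38.084179
x = r cos θ + √(L² − h²) = -32.433188 + 109.570047 = 77.136859
dx/dθ = −r sin θ − h·r cos θ/√(L² − h²) (θ in radians; h = 38.084179) = -36.811104

x = 77.1369, dx/dθ = -36.8111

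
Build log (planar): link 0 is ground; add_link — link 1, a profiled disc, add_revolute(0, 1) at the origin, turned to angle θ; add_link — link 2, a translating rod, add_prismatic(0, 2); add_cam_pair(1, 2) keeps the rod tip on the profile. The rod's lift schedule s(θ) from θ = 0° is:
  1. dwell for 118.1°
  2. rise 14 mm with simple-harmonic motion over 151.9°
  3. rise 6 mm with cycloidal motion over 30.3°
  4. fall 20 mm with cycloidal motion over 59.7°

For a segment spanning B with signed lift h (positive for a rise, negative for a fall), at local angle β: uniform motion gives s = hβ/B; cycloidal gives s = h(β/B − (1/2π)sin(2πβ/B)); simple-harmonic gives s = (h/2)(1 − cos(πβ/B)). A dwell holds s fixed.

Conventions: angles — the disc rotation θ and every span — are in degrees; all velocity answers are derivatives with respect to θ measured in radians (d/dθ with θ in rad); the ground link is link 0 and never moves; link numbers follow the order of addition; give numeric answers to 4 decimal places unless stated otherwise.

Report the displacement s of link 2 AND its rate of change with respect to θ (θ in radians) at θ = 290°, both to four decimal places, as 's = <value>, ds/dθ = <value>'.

seg 1 [0°–118.1°] dwell: s stays 0.0000
seg 2 [118.1°–270°] simple-harmonic, h=14: full span → s += 14 → s = 14.0000
seg 3 [270°–300.3°] cycloidal, h=6: θ=290° here. β=20, B=30.3. 6·(0.6601 − sin(2π·0.6601)/(2π)) = 4.7669 → s = 18.7669
velocity in seg [270°–300.3°] (cycloidal), θ in radians: β = 20° = 0.3491 rad, B = 30.3° = 0.5288 rad; ds/dθ = (h/B)(1 − cos(2πβ/B)) = (6/0.5288)(1 − cos(2π·0.6601)) = 17.421055 mm/rad

s = 18.7669, ds/dθ = 17.4211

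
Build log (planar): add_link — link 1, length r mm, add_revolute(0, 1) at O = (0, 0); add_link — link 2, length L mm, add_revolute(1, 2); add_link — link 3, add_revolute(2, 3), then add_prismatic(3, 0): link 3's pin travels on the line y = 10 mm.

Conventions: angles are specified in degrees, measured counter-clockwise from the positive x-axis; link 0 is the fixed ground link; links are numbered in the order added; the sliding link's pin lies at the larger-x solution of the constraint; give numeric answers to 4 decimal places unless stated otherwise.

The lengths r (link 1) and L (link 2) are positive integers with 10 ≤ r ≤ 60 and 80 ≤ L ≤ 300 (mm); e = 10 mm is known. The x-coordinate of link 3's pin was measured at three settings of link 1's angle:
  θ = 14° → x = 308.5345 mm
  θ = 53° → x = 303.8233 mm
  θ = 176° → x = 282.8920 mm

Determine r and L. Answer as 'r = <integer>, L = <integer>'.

constraint per measurement: (x − r cos θ)² + (r sin θ − e)² = L²
subtracting the θ₁ and θ₂ equations cancels the r² and L² terms:
r = (x₁² − x₂²) / (2[(x₁cos θ₁ + e sin θ₁) − (x₂cos θ₂ + e sin θ₂)]) = 13.0002 → r = 13
L² = (x₁ − r cos θ₁)² + (r sin θ₁ − e)² = 87616.0256 → L = 296.0000 → L = 296
check at θ₃=176°: x = 282.8920 (printed 282.8920) ✓

r = 13, L = 296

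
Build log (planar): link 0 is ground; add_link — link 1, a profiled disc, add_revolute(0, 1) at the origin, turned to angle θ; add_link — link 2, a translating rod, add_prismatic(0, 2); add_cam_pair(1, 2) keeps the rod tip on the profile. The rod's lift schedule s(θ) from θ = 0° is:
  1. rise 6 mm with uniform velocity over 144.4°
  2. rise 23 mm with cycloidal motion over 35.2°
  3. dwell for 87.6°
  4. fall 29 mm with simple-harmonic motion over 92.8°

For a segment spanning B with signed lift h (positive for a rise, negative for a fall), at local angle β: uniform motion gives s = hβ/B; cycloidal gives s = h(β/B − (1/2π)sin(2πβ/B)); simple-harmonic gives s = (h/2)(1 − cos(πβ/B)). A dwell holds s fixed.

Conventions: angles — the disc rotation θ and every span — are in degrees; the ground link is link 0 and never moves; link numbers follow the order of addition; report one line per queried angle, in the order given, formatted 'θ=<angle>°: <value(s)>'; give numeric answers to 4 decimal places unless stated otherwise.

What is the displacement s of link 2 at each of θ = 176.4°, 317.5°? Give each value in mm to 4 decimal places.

seg 1 [0°–144.4°] uniform, h=6: full span → s += 6 → s = 6.0000
seg 2 [144.4°–179.6°] cycloidal, h=23: θ=176.4° here. β=32, B=35.2. 23·(0.9091 − sin(2π·0.9091)/(2π)) = 22.8881 → s = 28.8881
seg 2 [144.4°–179.6°] cycloidal, h=23: full span → s += 23 → s = 29.0000
seg 3 [179.6°–267.2°] dwell: s stays 29.0000
seg 4 [267.2°–360°] simple-harmonic, h=-29: θ=317.5° here. β=50.3, B=92.8. -29/2·(1 − cos(π·0.5420)) = -16.4089 → s = 12.5911

θ=176.4°: 28.8881
θ=317.5°: 12.5911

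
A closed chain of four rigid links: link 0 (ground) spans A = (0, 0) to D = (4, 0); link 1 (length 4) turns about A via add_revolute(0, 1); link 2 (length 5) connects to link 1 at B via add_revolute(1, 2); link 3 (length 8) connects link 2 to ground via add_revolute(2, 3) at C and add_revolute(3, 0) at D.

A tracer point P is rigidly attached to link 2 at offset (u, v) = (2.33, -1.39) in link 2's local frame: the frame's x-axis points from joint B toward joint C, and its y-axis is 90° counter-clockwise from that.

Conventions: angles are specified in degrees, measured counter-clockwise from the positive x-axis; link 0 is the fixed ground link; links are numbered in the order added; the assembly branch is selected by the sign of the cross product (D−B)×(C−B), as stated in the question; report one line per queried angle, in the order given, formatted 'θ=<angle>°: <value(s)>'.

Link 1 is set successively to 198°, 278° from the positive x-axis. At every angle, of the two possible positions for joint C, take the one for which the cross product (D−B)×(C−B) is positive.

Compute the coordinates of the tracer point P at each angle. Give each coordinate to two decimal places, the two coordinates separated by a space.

A=(0,0), D=(4.00,0)
θ=198°: B = A + 4.00·(cos198°, sin198°) = (-3.8042, -1.2361)
θ=198°: |BD| = 7.9015
θ=198°: circle(B,5.00) ∩ circle(D,8.00): a=1.4829, h=4.7750
θ=198°:   candidates: C₊=(-3.0866,3.7122) cross=37.730; C₋=(-1.5926,-5.7204) cross=-37.730
θ=198°:   branch + wants cross > 0 → take C=(-3.0866,3.7122) (cross=37.730)
θ=198°: ex = (C−B)/|BC| = (0.1435,0.9896); ey = (-0.9896,0.1435)
θ=198°: P = B + 2.33·ex + -1.39·ey = (-2.0942,0.8703)
θ=278°: B = A + 4.00·(cos278°, sin278°) = (0.5567, -3.9611)
θ=278°: |BD| = 5.2485
θ=278°: circle(B,5.00) ∩ circle(D,8.00): a=-1.0911, h=4.8795
θ=278°:   candidates: C₊=(-3.8418,-1.5833) cross=25.610; C₋=(3.5234,-7.9858) cross=-25.610
θ=278°:   branch + wants cross > 0 → take C=(-3.8418,-1.5833) (cross=25.610)
θ=278°: ex = (C−B)/|BC| = (-0.8797,0.4755); ey = (-0.4755,-0.8797)
θ=278°: P = B + 2.33·ex + -1.39·ey = (-0.8320,-1.6303)

θ=198°: -2.09 0.87
θ=278°: -0.83 -1.63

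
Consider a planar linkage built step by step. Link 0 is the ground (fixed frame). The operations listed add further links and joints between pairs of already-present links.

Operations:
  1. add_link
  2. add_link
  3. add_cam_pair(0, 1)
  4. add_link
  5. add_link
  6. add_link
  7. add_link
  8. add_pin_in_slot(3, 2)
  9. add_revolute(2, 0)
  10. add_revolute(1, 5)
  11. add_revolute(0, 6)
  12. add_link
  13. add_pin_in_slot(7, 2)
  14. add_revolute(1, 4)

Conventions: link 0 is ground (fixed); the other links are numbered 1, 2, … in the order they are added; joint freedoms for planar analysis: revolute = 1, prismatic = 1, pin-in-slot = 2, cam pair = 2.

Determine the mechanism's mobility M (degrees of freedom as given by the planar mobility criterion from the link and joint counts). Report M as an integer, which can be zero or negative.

ground; <1,0,0>
#1 <2,0,0>
#2 <3,0,0>
C:0↔1 J2 <3,0,1>
#3 <4,0,1>
#4 <5,0,1>
#5 <6,0,1>
#6 <7,0,1>
PS:3↔2 J2 <7,0,2>
R:2↔0 J1 <7,1,2>
R:1↔5 J1 <7,2,2>
R:0↔6 J1 <7,3,2>
#7 <8,3,2>
PS:7↔2 J2 <8,3,3>
R:1↔4 J1 <8,4,3>
3×7 − 2×4 − 1×3 = 10

M = 10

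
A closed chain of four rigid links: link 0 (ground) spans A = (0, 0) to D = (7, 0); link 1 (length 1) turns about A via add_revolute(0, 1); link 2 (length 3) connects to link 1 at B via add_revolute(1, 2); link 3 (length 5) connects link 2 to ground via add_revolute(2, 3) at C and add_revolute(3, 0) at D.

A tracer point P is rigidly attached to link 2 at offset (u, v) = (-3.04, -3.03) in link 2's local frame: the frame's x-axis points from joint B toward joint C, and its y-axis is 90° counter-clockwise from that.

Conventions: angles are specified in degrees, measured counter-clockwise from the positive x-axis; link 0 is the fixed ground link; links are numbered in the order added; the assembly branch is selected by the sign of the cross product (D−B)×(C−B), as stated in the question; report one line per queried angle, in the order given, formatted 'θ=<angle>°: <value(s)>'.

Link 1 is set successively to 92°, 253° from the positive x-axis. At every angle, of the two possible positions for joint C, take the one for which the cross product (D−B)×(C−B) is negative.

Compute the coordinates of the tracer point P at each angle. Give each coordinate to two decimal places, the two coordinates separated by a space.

A=(0,0), D=(7.00,0)
θ=92°: B = A + 1.00·(cos92°, sin92°) = (-0.0349, 0.9994)
θ=92°: |BD| = 7.1055
θ=92°: circle(B,3.00) ∩ circle(D,5.00): a=2.4269, h=1.7636
θ=92°:   candidates: C₊=(2.6159,2.4041) cross=12.531; C₋=(2.1198,-1.0880) cross=-12.531
θ=92°:   branch - wants cross < 0 → take C=(2.1198,-1.0880) (cross=-12.531)
θ=92°: ex = (C−B)/|BC| = (0.7182,-0.6958); ey = (0.6958,0.7182)
θ=92°: P = B + -3.04·ex + -3.03·ey = (-4.3266,0.9384)
θ=253°: B = A + 1.00·(cos253°, sin253°) = (-0.2924, -0.9563)
θ=253°: |BD| = 7.3548
θ=253°: circle(B,3.00) ∩ circle(D,5.00): a=2.5897, h=1.5144
θ=253°:   candidates: C₊=(2.0784,0.8820) cross=11.138; C₋=(2.4722,-2.1212) cross=-11.138
θ=253°:   branch - wants cross < 0 → take C=(2.4722,-2.1212) (cross=-11.138)
θ=253°: ex = (C−B)/|BC| = (0.9215,-0.3883); ey = (0.3883,0.9215)
θ=253°: P = B + -3.04·ex + -3.03·ey = (-4.2704,-2.5682)

θ=92°: -4.33 0.94
θ=253°: -4.27 -2.57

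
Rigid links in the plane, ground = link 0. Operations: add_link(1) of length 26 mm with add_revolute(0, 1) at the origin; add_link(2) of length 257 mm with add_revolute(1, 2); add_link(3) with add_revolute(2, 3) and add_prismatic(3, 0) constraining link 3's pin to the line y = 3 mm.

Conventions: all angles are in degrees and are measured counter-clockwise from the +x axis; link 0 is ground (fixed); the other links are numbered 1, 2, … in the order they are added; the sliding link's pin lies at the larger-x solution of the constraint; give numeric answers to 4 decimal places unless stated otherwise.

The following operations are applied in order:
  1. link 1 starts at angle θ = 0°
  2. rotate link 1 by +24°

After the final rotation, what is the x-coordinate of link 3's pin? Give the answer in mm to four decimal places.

geometry: r = 26 mm, L = 257 mm, e = 3 mm; θ starts at 0°
rotate link 1 by +24°: θ ← 0° +24° = 24°
crank pin P = (r cos θ, r sin θ) = (23.752182, 10.575153)
h = r sin θ − e = 10.575153 − 3 = 7.575153
x = r cos θ + √(L² − h²) = 23.752182 + 256.888336 = 280.640518

280.6405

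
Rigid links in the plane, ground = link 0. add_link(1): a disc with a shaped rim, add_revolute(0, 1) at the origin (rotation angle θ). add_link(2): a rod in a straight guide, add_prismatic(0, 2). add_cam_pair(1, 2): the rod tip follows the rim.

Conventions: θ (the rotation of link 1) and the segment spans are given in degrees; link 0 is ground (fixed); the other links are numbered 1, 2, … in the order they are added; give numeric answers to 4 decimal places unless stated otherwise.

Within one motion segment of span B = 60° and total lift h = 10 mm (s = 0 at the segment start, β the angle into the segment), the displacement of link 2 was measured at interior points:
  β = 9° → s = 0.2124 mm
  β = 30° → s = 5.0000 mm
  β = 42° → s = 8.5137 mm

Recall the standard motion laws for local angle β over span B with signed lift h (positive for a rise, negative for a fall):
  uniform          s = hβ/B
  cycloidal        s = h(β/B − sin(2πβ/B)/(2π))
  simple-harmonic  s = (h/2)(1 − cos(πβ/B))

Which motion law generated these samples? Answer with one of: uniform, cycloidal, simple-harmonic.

candidates at β/B = r: uniform s = h·r (linear in β); cycloidal s = h·(r − sin(2πr)/(2π)); simple-harmonic s = (h/2)(1 − cos(πr))
β=9°: printed 0.2124 | uniform 1.5000, cycloidal 0.2124, simple-harmonic 0.5450
β=30°: printed 5.0000 | uniform 5.0000, cycloidal 5.0000, simple-harmonic 5.0000
β=42°: printed 8.5137 | uniform 7.0000, cycloidal 8.5137, simple-harmonic 7.9389
only one law matches every sample → cycloidal

cycloidal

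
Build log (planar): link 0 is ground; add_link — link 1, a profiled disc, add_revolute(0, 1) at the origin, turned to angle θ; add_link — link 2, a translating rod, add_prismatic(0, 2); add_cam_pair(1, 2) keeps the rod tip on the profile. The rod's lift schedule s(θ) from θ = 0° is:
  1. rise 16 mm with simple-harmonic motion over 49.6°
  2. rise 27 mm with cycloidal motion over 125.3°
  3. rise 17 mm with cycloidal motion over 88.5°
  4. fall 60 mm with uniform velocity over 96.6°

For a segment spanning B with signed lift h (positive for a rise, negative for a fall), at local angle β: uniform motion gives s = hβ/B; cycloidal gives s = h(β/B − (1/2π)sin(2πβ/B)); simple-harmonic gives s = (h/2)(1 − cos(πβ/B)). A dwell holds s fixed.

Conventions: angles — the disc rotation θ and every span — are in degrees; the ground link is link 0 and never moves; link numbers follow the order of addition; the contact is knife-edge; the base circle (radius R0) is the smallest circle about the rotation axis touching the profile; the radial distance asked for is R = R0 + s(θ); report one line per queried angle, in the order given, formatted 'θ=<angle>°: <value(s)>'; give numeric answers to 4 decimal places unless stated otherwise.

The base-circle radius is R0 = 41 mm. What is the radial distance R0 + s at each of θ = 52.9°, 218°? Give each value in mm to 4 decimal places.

seg 1 [0°–49.6°] simple-harmonic, h=16: full span → s += 16 → s = 16.0000
seg 2 [49.6°–174.9°] cycloidal, h=27: θ=52.9° here. β=3.3, B=125.3. 27·(0.0263 − sin(2π·0.0263)/(2π)) = 0.0032 → s = 16.0032
seg 2 [49.6°–174.9°] cycloidal, h=27: full span → s += 27 → s = 43.0000
seg 3 [174.9°–263.4°] cycloidal, h=17: θ=218° here. β=43.1, B=88.5. 17·(0.4870 − sin(2π·0.4870)/(2π)) = 8.0584 → s = 51.0584
θ=52.9°: R = R0 + s = 41 + 16.0032 = 57.0032
θ=218°: R = R0 + s = 41 + 51.0584 = 92.0584

θ=52.9°: 57.0032
θ=218°: 92.0584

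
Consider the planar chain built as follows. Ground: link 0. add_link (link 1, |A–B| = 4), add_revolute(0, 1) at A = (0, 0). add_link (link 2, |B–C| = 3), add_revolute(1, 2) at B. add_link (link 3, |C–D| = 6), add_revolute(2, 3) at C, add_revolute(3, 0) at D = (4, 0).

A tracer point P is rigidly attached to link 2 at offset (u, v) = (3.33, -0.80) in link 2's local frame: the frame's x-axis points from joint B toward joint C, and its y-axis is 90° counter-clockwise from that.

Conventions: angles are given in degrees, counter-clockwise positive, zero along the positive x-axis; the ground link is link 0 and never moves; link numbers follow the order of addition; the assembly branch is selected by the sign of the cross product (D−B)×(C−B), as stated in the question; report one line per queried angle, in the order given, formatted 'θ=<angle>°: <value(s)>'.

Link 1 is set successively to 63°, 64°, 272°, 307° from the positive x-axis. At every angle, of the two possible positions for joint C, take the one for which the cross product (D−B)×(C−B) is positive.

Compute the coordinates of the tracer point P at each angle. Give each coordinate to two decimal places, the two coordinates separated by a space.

A=(0,0), D=(4.00,0)
θ=63°: B = A + 4.00·(cos63°, sin63°) = (1.8160, 3.5640)
θ=63°: |BD| = 4.1800
θ=63°: circle(B,3.00) ∩ circle(D,6.00): a=-1.1397, h=2.7751
θ=63°:   candidates: C₊=(3.5866,5.9857) cross=11.600; C₋=(-1.1457,3.0858) cross=-11.600
θ=63°:   branch + wants cross > 0 → take C=(3.5866,5.9857) (cross=11.600)
θ=63°: ex = (C−B)/|BC| = (0.5902,0.8072); ey = (-0.8072,0.5902)
θ=63°: P = B + 3.33·ex + -0.80·ey = (4.4272,5.7800)
θ=64°: B = A + 4.00·(cos64°, sin64°) = (1.7535, 3.5952)
θ=64°: |BD| = 4.2394
θ=64°: circle(B,3.00) ∩ circle(D,6.00): a=-1.0648, h=2.8047
θ=64°:   candidates: C₊=(3.5678,5.9844) cross=11.890; C₋=(-1.1893,3.0119) cross=-11.890
θ=64°:   branch + wants cross > 0 → take C=(3.5678,5.9844) (cross=11.890)
θ=64°: ex = (C−B)/|BC| = (0.6048,0.7964); ey = (-0.7964,0.6048)
θ=64°: P = B + 3.33·ex + -0.80·ey = (4.4044,5.7634)
θ=272°: B = A + 4.00·(cos272°, sin272°) = (0.1396, -3.9976)
θ=272°: |BD| = 5.5573
θ=272°: circle(B,3.00) ∩ circle(D,6.00): a=0.3494, h=2.9796
θ=272°:   candidates: C₊=(-1.7610,-1.6764) cross=16.558; C₋=(2.5256,-5.8160) cross=-16.558
θ=272°:   branch + wants cross > 0 → take C=(-1.7610,-1.6764) (cross=16.558)
θ=272°: ex = (C−B)/|BC| = (-0.6335,0.7737); ey = (-0.7737,-0.6335)
θ=272°: P = B + 3.33·ex + -0.80·ey = (-1.3511,-0.9143)
θ=307°: B = A + 4.00·(cos307°, sin307°) = (2.4073, -3.1945)
θ=307°: |BD| = 3.5696
θ=307°: circle(B,3.00) ∩ circle(D,6.00): a=-1.9972, h=2.2386
θ=307°:   candidates: C₊=(-0.4873,-3.9830) cross=7.991; C₋=(3.5195,-5.9807) cross=-7.991
θ=307°:   branch + wants cross > 0 → take C=(-0.4873,-3.9830) (cross=7.991)
θ=307°: ex = (C−B)/|BC| = (-0.9648,-0.2628); ey = (0.2628,-0.9648)
θ=307°: P = B + 3.33·ex + -0.80·ey = (-1.0159,-3.2979)

θ=63°: 4.43 5.78
θ=64°: 4.40 5.76
θ=272°: -1.35 -0.91
θ=307°: -1.02 -3.30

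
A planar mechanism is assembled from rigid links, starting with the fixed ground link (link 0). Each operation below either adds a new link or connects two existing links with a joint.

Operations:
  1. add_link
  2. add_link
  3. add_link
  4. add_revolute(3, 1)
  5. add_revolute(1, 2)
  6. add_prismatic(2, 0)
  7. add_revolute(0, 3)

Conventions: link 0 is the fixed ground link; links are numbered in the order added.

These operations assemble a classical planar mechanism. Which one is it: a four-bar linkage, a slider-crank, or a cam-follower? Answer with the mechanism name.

links: 4 (incl. ground); joints: 3 revolute, 1 prismatic, 0 higher (cam) pair, forming one closed loop
4 links, 3 revolutes + 1 prismatic in one loop → slider-crank

slider-crank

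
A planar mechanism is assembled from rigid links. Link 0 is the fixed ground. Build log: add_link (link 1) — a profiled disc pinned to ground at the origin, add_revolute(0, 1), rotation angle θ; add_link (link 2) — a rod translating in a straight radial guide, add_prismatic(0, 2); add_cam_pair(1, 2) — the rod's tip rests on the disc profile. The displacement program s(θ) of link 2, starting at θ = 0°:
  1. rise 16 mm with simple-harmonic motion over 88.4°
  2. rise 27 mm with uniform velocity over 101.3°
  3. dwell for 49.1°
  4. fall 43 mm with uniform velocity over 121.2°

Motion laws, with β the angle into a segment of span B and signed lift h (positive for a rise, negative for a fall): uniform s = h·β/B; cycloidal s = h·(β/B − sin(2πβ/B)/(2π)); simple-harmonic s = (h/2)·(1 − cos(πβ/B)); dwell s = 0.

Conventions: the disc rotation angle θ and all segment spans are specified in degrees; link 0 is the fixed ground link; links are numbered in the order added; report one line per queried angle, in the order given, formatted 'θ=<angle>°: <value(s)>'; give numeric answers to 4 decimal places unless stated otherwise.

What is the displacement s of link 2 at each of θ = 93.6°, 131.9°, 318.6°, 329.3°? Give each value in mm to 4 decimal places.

seg 1 [0°–88.4°] simple-harmonic, h=16: full span → s += 16 → s = 16.0000
seg 2 [88.4°–189.7°] uniform, h=27: θ=93.6° here. β=5.2, B=101.3. 27·5.2/101.3 = 1.3860 → s = 17.3860
seg 2 [88.4°–189.7°] uniform, h=27: θ=131.9° here. β=43.5, B=101.3. 27·43.5/101.3 = 11.5943 → s = 27.5943
seg 2 [88.4°–189.7°] uniform, h=27: full span → s += 27 → s = 43.0000
seg 3 [189.7°–238.8°] dwell: s stays 43.0000
seg 4 [238.8°–360°] uniform, h=-43: θ=318.6° here. β=79.8, B=121.2. -43·79.8/121.2 = -28.3119 → s = 14.6881
seg 4 [238.8°–360°] uniform, h=-43: θ=329.3° here. β=90.5, B=121.2. -43·90.5/121.2 = -32.1081 → s = 10.8919

θ=93.6°: 17.3860
θ=131.9°: 27.5943
θ=318.6°: 14.6881
θ=329.3°: 10.8919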